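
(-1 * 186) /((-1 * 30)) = 31 /5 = 6.20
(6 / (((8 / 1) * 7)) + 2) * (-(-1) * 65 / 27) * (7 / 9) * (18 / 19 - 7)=-441025 / 18468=-23.88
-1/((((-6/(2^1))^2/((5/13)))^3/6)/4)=-1000/533871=-0.00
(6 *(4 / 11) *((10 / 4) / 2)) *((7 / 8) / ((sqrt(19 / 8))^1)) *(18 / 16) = 1.74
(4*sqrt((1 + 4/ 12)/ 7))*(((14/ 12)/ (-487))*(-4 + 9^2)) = -308*sqrt(21)/ 4383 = -0.32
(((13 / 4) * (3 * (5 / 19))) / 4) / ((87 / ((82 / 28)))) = 2665 / 123424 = 0.02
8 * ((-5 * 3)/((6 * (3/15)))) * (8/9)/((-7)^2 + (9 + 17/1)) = -32/27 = -1.19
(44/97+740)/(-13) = -71824/1261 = -56.96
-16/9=-1.78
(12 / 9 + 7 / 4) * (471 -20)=1390.58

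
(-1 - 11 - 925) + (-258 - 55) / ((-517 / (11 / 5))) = -219882 / 235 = -935.67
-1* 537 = -537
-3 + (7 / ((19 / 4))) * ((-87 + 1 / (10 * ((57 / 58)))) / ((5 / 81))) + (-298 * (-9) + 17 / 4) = 21972941 / 36100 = 608.67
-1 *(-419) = 419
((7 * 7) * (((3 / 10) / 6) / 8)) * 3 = 0.92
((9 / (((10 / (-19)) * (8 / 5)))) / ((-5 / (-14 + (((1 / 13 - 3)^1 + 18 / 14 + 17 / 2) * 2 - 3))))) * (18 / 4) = -229311 / 7280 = -31.50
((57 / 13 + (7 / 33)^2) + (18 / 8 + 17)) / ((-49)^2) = 1340929 / 135963828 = 0.01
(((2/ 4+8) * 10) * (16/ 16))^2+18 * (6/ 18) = 7231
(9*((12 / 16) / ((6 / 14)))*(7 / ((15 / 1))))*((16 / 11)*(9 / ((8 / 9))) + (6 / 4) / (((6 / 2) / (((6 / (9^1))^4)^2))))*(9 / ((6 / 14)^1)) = 2276.17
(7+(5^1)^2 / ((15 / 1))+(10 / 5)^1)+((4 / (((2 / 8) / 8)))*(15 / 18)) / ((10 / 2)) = 32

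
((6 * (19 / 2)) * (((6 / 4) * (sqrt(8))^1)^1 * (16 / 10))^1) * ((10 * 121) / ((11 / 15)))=451440 * sqrt(2)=638432.57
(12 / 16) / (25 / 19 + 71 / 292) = 1387 / 2883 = 0.48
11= 11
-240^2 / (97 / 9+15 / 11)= -2851200 / 601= -4744.09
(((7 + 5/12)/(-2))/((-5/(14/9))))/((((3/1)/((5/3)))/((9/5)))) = 623/540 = 1.15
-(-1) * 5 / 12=0.42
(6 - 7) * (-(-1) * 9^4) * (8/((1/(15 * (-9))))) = 7085880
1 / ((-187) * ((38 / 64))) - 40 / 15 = -28520 / 10659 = -2.68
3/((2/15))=45/2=22.50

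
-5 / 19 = -0.26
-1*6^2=-36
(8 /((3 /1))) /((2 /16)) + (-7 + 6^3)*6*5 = 18874 /3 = 6291.33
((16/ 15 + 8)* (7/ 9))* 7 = 6664/ 135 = 49.36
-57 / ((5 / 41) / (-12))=28044 / 5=5608.80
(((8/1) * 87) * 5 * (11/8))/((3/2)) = 3190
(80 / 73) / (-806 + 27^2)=-80 / 5621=-0.01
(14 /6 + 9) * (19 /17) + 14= 80 /3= 26.67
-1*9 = -9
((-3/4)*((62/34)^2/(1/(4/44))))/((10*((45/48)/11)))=-1922/7225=-0.27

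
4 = 4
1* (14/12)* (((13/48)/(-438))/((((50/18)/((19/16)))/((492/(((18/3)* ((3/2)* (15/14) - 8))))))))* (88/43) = 5458453/674257200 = 0.01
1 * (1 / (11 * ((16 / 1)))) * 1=1 / 176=0.01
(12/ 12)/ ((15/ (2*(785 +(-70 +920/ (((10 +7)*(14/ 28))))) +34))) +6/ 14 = 200741/ 1785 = 112.46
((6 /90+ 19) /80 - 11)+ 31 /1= 12143 /600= 20.24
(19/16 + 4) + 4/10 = 447/80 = 5.59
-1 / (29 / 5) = -5 / 29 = -0.17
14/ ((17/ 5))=70/ 17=4.12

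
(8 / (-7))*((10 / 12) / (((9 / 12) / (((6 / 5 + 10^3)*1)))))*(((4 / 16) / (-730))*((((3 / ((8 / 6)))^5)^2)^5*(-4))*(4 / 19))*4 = -143332214932469373509362467533705560619263903063167 / 240383196828435141779911941816320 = -596265532797484114.94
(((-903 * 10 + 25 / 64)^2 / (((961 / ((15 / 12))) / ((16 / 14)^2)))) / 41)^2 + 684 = 1658800154691311588329 / 145317817286656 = 11414981.22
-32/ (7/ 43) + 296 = 696/ 7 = 99.43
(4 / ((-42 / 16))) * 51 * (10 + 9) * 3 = -31008 / 7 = -4429.71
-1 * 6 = -6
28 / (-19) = -28 / 19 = -1.47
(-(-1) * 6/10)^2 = 9/25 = 0.36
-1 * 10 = -10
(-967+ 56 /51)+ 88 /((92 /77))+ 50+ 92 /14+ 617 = -1795568 /8211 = -218.68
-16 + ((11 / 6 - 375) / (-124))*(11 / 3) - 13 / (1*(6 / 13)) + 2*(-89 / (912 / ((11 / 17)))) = -5994305 / 180234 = -33.26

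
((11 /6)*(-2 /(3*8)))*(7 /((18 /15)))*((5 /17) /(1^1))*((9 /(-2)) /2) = 1925 /3264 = 0.59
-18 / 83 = -0.22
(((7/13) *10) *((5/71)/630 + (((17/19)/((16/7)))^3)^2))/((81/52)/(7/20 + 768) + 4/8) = 1006300293013157929435/25291358673711101116416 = 0.04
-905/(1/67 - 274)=60635/18357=3.30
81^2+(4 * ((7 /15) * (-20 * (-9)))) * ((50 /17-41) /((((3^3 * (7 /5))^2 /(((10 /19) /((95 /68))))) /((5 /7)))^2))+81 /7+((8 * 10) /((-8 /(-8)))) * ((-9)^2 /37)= 96871558958909368472 /14356220821953633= 6747.71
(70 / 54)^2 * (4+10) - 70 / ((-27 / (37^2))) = 2604560 / 729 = 3572.78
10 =10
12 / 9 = 4 / 3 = 1.33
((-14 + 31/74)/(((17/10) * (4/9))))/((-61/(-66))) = -1492425/76738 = -19.45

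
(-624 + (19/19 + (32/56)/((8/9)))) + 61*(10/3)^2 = 6983/126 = 55.42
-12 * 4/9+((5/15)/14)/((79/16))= -8840/1659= -5.33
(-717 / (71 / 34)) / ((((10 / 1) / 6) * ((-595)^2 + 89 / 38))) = -2779092 / 4775828845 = -0.00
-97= -97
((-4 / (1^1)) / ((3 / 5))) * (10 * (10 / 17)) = -39.22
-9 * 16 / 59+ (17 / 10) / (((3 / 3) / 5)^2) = 4727 / 118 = 40.06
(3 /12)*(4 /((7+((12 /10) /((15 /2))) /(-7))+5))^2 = 30625 /1098304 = 0.03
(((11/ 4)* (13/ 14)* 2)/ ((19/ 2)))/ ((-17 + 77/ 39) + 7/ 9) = -16731/ 443422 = -0.04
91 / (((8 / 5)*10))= 5.69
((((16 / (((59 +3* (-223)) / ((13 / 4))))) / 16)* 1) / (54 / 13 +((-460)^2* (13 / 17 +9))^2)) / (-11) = 48841 / 430500208979030065040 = 0.00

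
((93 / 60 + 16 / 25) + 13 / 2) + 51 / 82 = 38179 / 4100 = 9.31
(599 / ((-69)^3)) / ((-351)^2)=-599 / 40472637309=-0.00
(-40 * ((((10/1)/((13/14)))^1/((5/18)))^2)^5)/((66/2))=-14100811308240086647890247680/1516443410339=-9298606998521533.27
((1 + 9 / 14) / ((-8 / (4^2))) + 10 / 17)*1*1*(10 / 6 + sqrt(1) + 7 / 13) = -13375 / 1547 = -8.65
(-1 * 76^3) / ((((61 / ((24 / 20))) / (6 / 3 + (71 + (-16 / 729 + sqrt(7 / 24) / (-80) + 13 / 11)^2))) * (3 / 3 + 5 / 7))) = -192660718328688197 / 514434888000 + 446568913 * sqrt(42) / 36686925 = -374430.55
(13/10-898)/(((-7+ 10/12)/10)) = 53802/37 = 1454.11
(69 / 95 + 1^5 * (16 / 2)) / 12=829 / 1140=0.73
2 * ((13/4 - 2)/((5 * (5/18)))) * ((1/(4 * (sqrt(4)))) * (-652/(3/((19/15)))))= -3097/50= -61.94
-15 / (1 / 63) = -945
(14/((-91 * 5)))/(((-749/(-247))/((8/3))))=-304/11235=-0.03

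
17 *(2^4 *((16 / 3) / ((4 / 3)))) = 1088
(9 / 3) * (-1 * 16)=-48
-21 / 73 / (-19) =21 / 1387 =0.02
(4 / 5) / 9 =4 / 45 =0.09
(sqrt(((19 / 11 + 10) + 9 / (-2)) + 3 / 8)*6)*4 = 6*sqrt(14718) / 11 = 66.17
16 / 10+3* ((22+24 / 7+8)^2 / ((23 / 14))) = 1643968 / 805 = 2042.20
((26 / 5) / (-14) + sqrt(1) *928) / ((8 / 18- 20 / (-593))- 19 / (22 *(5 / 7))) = -3812080338 / 3003707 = -1269.13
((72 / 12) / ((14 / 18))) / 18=3 / 7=0.43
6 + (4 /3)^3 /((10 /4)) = 938 /135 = 6.95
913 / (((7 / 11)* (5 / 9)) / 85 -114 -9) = -18513 / 2494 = -7.42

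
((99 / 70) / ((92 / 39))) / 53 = 3861 / 341320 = 0.01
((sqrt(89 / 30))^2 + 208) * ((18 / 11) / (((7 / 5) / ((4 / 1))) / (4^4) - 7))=-19442688 / 394163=-49.33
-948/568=-237/142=-1.67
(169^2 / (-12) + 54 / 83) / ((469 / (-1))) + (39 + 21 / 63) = 20743459 / 467124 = 44.41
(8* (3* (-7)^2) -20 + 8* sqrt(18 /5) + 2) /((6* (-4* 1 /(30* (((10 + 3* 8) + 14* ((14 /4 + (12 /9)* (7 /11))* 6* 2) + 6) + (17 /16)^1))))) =-393149685 /352 -407409* sqrt(10) /88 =-1131542.75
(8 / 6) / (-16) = -1 / 12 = -0.08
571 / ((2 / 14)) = 3997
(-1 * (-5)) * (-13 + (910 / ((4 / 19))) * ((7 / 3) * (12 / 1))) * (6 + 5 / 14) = 53852565 / 14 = 3846611.79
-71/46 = -1.54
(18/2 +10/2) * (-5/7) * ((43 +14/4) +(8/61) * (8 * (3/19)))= -540855/1159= -466.66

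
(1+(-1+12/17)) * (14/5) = 168/85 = 1.98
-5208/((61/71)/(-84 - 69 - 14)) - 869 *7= 61380193/61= 1006232.67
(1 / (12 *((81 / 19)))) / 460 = 19 / 447120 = 0.00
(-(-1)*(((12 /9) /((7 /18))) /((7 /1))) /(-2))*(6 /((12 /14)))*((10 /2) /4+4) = -9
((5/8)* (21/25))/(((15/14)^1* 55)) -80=-439951/5500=-79.99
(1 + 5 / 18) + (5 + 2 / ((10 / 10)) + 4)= 12.28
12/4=3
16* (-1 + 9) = 128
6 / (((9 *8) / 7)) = 0.58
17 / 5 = 3.40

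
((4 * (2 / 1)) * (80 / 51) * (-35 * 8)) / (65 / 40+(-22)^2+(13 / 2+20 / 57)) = -27238400 / 3817673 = -7.13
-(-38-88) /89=126 /89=1.42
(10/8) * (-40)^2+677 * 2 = 3354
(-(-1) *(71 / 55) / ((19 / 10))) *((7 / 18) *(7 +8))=2485 / 627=3.96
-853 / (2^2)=-853 / 4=-213.25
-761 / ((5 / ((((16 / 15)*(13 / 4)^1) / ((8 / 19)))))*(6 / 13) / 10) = -27150.79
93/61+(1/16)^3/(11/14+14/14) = 4762027/3123200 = 1.52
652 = 652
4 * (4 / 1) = 16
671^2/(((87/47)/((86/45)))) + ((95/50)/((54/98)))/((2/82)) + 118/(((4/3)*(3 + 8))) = 464995.94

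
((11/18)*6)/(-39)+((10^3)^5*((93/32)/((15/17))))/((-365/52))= -4007835000000000803/8541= -469246575342465.85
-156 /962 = -6 /37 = -0.16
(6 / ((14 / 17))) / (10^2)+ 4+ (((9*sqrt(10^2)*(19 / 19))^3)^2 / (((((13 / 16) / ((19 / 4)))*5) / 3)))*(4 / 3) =22618128960037063 / 9100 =2485508676927.15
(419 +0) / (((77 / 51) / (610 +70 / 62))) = 404835705 / 2387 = 169600.21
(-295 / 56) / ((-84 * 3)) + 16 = 226087 / 14112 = 16.02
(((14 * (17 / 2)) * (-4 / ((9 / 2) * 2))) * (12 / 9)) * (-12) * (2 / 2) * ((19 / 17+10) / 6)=1568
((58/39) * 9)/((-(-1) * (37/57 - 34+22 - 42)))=-9918/39533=-0.25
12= 12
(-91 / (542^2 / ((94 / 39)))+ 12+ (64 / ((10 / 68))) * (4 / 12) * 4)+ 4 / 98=63944410567 / 107958270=592.31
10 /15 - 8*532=-12766 /3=-4255.33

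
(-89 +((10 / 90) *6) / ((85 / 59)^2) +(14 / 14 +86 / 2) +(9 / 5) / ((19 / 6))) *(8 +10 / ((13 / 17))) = -4977417418 / 5353725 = -929.71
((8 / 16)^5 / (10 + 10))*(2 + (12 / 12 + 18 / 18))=1 / 160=0.01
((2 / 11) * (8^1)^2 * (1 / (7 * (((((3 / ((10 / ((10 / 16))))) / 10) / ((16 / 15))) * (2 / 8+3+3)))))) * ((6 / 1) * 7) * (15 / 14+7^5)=61685891072 / 5775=10681539.58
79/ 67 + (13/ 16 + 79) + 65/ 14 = 642601/ 7504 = 85.63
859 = 859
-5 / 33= -0.15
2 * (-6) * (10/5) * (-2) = 48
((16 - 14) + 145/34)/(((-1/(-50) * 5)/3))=3195/17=187.94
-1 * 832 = -832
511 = 511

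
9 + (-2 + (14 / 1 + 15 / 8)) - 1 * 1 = 175 / 8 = 21.88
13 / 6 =2.17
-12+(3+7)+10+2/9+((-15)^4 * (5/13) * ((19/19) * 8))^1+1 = 18226079/117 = 155778.45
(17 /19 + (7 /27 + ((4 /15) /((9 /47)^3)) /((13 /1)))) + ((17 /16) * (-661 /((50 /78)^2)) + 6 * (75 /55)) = -100830573044683 /59420790000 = -1696.89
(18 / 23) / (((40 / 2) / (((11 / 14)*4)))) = 99 / 805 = 0.12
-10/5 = -2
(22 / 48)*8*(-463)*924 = -1568644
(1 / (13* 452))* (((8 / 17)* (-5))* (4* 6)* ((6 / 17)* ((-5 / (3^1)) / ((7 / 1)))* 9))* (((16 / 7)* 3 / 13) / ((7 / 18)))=18662400 / 1893028319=0.01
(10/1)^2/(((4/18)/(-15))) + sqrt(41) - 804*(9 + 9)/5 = -48222/5 + sqrt(41) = -9638.00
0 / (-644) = 0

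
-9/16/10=-9/160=-0.06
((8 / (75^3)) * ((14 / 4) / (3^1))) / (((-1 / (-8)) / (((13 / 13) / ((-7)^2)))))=32 / 8859375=0.00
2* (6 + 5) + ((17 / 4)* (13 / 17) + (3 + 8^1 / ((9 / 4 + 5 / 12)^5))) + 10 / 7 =852645 / 28672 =29.74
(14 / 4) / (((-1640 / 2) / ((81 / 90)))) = -0.00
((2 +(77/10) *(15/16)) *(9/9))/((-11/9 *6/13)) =-11505/704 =-16.34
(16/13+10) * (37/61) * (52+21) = 394346/793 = 497.28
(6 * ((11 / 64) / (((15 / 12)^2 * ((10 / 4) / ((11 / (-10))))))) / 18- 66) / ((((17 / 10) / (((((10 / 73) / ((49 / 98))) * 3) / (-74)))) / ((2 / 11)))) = 90022 / 1147925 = 0.08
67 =67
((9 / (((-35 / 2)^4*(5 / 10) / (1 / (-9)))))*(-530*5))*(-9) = -30528 / 60025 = -0.51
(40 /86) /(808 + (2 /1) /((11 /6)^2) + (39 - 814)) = 484 /34959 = 0.01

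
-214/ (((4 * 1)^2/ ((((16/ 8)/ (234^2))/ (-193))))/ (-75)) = -2675/ 14090544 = -0.00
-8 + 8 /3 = -5.33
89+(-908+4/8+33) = -1571/2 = -785.50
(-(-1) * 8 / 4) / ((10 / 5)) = 1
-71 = -71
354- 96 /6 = 338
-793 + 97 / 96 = -76031 / 96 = -791.99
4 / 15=0.27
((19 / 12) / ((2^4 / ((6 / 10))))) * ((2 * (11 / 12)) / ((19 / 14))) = 77 / 960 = 0.08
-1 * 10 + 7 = -3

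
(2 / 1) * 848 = 1696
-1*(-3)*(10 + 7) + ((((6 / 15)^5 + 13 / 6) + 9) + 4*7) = 1690817 / 18750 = 90.18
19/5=3.80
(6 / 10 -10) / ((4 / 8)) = -94 / 5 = -18.80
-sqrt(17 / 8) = -sqrt(34) / 4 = -1.46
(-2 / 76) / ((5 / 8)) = -0.04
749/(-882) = -107/126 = -0.85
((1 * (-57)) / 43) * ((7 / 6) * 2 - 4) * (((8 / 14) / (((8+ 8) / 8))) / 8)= 95 / 1204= 0.08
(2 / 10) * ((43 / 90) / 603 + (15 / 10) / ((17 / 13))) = 529498 / 2306475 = 0.23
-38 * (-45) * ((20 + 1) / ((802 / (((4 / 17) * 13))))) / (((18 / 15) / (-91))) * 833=-8651683.17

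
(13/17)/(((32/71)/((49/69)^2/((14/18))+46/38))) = 4311333/1366936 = 3.15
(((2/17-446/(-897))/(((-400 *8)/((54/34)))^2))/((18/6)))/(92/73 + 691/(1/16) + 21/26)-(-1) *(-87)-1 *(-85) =-252975688616702497/126487844308640000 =-2.00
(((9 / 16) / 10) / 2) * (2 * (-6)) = -27 / 80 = -0.34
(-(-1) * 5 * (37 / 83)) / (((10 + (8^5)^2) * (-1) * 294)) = -185 / 26201448233268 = -0.00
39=39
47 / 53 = 0.89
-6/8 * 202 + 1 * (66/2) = -237/2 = -118.50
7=7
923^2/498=1710.70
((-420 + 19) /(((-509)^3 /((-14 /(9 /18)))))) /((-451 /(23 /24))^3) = 34152769 /41807741435564125824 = 0.00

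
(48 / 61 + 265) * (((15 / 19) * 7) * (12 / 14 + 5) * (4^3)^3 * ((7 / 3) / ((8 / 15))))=11435534745600 / 1159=9866725406.04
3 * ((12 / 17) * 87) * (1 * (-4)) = -12528 / 17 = -736.94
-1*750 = -750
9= 9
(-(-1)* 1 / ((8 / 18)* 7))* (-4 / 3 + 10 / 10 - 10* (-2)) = 177 / 28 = 6.32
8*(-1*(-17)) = 136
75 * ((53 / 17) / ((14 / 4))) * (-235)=-1868250 / 119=-15699.58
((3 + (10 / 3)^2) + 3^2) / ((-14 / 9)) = -104 / 7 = -14.86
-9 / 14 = -0.64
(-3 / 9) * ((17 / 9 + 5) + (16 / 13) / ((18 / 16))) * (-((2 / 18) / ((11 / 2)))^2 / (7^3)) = 3736 / 1179971793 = 0.00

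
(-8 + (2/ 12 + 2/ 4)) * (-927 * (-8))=-54384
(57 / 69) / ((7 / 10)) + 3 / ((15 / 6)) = 2.38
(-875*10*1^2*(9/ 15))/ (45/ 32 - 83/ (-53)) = -8904000/ 5041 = -1766.32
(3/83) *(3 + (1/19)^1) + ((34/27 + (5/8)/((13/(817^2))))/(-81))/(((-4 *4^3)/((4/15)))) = 0.52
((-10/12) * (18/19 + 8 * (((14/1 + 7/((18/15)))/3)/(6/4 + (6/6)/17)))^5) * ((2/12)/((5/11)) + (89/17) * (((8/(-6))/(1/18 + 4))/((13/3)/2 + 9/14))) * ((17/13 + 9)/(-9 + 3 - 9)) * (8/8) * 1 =-4392501664230825483469084049294224/604390266559060855681083795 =-7267657.85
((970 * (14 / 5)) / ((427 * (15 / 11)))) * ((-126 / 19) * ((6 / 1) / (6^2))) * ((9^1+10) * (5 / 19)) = -29876 / 1159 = -25.78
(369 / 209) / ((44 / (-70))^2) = 4.47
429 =429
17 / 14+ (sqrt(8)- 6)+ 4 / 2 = -39 / 14+ 2 * sqrt(2) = 0.04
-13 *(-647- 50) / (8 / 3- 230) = -27183 / 682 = -39.86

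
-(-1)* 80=80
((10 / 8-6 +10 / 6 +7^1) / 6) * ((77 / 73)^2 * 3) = 278663 / 127896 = 2.18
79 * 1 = 79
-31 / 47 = -0.66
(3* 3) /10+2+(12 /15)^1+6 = 97 /10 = 9.70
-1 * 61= -61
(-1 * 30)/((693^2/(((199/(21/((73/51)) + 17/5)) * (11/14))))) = -363175/671941116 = -0.00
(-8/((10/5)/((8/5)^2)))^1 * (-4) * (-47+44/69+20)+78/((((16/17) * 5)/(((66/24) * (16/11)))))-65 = -3720827/3450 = -1078.50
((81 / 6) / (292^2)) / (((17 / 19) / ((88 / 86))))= 5643 / 31163992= 0.00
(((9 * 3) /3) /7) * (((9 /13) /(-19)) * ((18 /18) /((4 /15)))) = -1215 /6916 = -0.18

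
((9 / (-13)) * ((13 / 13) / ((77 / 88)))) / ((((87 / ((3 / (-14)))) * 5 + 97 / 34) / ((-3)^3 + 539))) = 1253376 / 6271993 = 0.20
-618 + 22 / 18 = -5551 / 9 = -616.78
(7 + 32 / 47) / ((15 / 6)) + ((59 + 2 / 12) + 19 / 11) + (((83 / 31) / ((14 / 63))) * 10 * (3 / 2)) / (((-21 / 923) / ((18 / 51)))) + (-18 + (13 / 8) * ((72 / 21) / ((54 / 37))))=-236338963138 / 85824585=-2753.74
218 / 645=0.34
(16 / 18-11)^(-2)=81 / 8281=0.01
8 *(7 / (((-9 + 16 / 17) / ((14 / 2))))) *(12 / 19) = -79968 / 2603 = -30.72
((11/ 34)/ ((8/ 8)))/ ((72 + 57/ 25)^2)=6875/ 117247266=0.00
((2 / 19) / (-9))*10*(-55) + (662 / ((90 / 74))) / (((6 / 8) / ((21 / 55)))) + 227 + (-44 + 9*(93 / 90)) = 14917477 / 31350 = 475.84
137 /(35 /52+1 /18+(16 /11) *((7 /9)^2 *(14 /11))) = 69822324 /942101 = 74.11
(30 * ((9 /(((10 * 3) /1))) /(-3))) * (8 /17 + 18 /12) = -5.91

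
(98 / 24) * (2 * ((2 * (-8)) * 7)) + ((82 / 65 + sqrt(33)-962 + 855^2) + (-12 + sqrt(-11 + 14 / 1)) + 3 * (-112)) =sqrt(3) + sqrt(33) + 142116311 / 195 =728809.07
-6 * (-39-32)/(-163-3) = -213/83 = -2.57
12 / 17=0.71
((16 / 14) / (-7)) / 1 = -8 / 49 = -0.16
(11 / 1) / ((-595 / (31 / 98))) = -341 / 58310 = -0.01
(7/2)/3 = 7/6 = 1.17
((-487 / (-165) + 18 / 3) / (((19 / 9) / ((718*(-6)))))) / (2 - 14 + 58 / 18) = 171798732 / 82555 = 2081.02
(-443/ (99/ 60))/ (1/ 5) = -44300/ 33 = -1342.42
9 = 9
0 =0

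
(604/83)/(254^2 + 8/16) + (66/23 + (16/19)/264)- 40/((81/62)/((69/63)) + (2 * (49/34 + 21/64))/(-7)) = -55.32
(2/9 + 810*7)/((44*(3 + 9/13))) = 82927/2376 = 34.90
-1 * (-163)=163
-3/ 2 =-1.50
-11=-11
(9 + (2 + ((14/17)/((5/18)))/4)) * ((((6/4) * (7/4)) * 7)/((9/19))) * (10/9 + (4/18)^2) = 21834743/41310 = 528.56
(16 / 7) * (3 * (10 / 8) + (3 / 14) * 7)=12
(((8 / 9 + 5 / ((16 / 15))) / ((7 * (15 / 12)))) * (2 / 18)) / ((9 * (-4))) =-803 / 408240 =-0.00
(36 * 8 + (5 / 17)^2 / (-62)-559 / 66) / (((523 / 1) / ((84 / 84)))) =82641883 / 154623381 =0.53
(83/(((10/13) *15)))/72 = 1079/10800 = 0.10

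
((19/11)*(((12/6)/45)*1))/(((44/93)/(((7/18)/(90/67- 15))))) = -0.00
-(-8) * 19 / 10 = 76 / 5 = 15.20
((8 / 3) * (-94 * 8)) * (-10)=60160 / 3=20053.33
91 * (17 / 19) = 1547 / 19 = 81.42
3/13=0.23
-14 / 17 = -0.82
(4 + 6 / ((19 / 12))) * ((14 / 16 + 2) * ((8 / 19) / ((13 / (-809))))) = -2753836 / 4693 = -586.80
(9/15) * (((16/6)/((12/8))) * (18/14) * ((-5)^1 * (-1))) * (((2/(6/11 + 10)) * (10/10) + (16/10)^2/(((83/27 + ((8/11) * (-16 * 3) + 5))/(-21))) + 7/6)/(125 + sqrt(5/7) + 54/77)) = 1907895520432/10409606937875-2168287088 * sqrt(35)/10409606937875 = 0.18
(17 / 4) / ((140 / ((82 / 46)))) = 697 / 12880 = 0.05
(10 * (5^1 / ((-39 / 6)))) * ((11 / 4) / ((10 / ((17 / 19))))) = -1.89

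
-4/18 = -0.22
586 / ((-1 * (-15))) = 586 / 15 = 39.07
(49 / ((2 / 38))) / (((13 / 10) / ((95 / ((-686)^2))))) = 9025 / 62426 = 0.14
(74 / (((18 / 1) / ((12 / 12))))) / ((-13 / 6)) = -1.90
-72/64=-1.12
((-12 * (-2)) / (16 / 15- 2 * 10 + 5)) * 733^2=-193424040 / 209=-925473.88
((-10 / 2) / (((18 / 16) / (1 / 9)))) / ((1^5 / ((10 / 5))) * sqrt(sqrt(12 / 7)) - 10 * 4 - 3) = 40 / (81 * (-sqrt(2) * 3^(1 / 4) * 7^(3 / 4) / 14+ 43)) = 0.01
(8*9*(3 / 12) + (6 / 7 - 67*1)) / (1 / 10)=-3370 / 7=-481.43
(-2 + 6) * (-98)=-392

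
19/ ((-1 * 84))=-19/ 84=-0.23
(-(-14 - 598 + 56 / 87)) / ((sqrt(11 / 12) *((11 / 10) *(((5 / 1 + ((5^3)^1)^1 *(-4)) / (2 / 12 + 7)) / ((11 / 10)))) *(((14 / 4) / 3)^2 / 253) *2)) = -105205864 *sqrt(33) / 703395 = -859.21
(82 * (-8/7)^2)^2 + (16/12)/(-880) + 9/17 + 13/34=309040196293/26939220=11471.76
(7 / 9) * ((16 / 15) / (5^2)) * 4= 448 / 3375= 0.13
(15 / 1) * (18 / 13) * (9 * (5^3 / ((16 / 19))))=27746.39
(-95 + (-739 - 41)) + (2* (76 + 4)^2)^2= 163839125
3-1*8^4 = -4093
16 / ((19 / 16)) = 256 / 19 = 13.47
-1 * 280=-280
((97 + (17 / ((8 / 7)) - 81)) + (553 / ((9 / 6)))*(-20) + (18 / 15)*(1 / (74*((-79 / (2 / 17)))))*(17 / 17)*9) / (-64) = 114.73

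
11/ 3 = 3.67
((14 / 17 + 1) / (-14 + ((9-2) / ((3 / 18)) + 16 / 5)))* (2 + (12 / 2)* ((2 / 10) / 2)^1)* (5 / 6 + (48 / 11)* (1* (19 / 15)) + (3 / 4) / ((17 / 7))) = 2319761 / 2288880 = 1.01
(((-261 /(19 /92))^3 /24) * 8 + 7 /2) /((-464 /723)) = 6673167715495497 /6365152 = 1048390944.24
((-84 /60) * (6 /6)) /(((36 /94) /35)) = -127.94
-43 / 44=-0.98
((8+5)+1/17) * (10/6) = 370/17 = 21.76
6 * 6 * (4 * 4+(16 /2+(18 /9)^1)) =936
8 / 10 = 4 / 5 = 0.80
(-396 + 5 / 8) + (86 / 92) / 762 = -27717283 / 70104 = -395.37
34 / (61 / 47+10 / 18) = 7191 / 392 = 18.34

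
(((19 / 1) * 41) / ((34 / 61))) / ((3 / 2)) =47519 / 51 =931.75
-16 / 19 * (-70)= 1120 / 19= 58.95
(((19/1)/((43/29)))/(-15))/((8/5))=-551/1032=-0.53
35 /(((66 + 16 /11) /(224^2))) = 1379840 /53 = 26034.72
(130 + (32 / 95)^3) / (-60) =-55745759 / 25721250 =-2.17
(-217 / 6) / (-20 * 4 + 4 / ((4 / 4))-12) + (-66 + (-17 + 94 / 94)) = -43079 / 528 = -81.59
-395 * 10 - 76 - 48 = -4074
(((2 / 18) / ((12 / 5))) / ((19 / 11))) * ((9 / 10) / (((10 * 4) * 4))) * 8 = 11 / 9120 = 0.00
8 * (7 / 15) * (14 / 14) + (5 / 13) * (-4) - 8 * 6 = -8932 / 195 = -45.81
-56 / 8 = -7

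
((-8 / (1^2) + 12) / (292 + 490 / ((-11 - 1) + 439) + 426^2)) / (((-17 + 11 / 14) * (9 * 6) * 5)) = -854 / 169894623555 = -0.00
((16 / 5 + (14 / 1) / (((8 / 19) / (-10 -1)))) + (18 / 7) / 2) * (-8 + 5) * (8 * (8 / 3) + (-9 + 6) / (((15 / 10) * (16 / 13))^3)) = 1620267913 / 71680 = 22604.18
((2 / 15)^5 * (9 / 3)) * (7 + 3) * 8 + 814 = 41209262 / 50625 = 814.01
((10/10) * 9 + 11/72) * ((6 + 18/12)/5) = 659/48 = 13.73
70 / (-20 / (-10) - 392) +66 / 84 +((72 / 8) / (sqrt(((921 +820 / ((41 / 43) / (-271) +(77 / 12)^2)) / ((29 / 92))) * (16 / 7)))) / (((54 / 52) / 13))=331 / 546 +169 * sqrt(20967156035686944344541) / 17940834991908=1.97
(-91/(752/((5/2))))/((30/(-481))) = 43771/9024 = 4.85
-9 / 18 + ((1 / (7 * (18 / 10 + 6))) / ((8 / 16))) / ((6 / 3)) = -263 / 546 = -0.48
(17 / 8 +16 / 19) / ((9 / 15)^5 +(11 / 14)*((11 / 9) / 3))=266371875 / 35718404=7.46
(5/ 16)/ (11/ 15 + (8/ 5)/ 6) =5/ 16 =0.31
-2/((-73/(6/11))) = 0.01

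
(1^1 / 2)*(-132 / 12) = -11 / 2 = -5.50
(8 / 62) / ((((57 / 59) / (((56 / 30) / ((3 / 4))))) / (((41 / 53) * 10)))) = 2167424 / 842859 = 2.57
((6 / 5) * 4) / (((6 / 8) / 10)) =64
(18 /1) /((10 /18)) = 162 /5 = 32.40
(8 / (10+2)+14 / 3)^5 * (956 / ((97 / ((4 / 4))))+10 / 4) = 418906112 / 7857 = 53316.29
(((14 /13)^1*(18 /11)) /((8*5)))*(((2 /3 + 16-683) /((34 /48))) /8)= -125937 /24310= -5.18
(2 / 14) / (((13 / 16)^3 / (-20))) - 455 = -7079365 / 15379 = -460.33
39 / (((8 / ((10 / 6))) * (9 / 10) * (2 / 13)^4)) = 9282325 / 576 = 16115.15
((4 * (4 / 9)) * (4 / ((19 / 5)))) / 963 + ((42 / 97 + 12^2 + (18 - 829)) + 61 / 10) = -105497941069 / 159732810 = -660.47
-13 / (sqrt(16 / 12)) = -13 * sqrt(3) / 2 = -11.26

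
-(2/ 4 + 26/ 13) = -5/ 2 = -2.50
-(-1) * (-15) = -15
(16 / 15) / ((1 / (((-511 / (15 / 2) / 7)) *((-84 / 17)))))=51.30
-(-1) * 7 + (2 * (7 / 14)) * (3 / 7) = 52 / 7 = 7.43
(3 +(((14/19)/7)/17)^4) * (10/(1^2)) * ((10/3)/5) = 653072414780/32653620723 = 20.00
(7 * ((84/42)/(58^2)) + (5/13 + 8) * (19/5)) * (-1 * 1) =-3483877/109330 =-31.87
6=6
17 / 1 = 17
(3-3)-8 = -8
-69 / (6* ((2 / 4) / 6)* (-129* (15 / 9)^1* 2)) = 69 / 215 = 0.32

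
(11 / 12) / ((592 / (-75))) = -275 / 2368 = -0.12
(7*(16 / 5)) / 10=56 / 25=2.24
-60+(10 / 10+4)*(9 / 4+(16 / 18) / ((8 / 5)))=-1655 / 36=-45.97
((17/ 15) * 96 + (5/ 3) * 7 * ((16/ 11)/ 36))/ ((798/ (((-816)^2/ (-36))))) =-1500654464/ 592515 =-2532.69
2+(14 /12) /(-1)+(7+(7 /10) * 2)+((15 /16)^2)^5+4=226902813972911 /16492674416640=13.76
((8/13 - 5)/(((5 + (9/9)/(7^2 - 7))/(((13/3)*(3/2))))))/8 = -1197/1688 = -0.71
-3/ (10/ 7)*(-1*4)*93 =3906/ 5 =781.20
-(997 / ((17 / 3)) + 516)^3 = -1627624771947 / 4913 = -331289389.77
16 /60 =4 /15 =0.27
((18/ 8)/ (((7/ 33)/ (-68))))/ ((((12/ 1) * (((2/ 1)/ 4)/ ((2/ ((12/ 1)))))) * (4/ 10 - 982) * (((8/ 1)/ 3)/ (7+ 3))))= 14025/ 183232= 0.08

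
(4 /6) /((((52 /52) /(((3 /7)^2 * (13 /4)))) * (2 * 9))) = 0.02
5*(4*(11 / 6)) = 110 / 3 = 36.67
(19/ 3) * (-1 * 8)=-152/ 3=-50.67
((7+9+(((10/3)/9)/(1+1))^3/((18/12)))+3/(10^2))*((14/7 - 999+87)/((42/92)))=-31961.57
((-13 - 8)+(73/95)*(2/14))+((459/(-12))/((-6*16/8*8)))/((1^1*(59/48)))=-6455279/313880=-20.57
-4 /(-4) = 1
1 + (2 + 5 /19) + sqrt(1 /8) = sqrt(2) /4 + 62 /19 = 3.62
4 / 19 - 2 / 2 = -15 / 19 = -0.79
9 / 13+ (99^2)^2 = 1248774822 / 13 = 96059601.69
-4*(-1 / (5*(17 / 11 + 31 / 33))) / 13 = 0.02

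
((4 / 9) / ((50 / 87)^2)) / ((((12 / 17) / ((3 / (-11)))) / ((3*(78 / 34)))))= -98397 / 27500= -3.58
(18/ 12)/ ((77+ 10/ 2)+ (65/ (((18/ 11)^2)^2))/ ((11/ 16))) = 19683/ 1249034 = 0.02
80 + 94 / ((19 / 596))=57544 / 19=3028.63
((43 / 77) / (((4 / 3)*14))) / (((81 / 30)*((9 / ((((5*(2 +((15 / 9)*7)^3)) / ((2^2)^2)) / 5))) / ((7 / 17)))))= 9229735 / 183218112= 0.05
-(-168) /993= 56 /331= 0.17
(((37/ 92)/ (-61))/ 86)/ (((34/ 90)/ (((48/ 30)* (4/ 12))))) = -111/ 1025593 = -0.00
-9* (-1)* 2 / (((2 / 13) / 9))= 1053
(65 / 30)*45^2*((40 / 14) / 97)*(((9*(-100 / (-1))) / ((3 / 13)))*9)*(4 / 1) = 12320100000 / 679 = 18144477.17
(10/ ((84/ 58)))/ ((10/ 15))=145/ 14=10.36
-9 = -9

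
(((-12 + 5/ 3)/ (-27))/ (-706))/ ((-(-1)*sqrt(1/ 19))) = -0.00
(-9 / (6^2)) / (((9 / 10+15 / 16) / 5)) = -100 / 147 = -0.68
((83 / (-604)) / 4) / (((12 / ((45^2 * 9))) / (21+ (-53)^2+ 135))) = -1495027125 / 9664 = -154700.65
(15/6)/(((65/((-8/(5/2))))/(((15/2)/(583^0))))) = -12/13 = -0.92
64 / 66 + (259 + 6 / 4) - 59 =13363 / 66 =202.47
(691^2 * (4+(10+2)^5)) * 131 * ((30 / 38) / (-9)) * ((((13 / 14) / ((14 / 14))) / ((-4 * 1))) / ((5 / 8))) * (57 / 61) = 28905861283364 / 61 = 473866578415.80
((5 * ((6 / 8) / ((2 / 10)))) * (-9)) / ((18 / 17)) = -159.38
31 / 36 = 0.86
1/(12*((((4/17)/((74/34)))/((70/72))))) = 1295/1728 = 0.75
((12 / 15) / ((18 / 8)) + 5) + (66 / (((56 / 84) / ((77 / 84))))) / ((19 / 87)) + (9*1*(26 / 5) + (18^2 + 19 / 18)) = 792.75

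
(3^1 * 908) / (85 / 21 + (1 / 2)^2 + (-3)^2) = 228816 / 1117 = 204.85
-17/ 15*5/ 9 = -17/ 27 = -0.63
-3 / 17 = -0.18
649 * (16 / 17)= 10384 / 17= 610.82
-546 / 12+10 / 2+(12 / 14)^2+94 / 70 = -18827 / 490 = -38.42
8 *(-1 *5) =-40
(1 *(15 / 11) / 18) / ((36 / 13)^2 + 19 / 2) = 845 / 191499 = 0.00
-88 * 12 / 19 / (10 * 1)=-528 / 95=-5.56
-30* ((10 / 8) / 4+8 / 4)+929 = 6877 / 8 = 859.62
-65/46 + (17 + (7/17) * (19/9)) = 16.46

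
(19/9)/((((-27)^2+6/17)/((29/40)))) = 9367/4463640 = 0.00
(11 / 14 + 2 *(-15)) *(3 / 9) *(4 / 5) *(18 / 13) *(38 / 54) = -7.59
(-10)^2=100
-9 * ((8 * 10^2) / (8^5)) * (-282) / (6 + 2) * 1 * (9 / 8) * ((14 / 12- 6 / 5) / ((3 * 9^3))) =-235 / 1769472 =-0.00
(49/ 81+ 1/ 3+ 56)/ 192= 1153/ 3888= 0.30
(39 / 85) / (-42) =-13 / 1190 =-0.01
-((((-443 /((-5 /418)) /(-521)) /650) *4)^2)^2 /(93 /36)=-225746622158564044065792 /15926709118732683349609375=-0.01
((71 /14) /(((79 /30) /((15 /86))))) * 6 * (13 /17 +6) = 13.63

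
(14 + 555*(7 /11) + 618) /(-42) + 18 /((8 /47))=76039 /924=82.29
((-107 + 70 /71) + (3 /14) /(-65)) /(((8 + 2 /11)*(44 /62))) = -23593697 /1292200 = -18.26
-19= -19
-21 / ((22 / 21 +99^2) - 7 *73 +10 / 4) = -882 / 390329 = -0.00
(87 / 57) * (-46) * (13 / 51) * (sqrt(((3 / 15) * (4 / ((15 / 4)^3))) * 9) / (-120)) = 34684 * sqrt(3) / 1090125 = 0.06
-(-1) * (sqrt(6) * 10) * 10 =100 * sqrt(6) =244.95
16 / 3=5.33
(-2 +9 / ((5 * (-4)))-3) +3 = -49 / 20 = -2.45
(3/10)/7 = 3/70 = 0.04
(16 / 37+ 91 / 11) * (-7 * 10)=-248010 / 407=-609.36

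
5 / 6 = 0.83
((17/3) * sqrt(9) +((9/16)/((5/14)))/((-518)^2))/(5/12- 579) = -78197307/2661390760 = -0.03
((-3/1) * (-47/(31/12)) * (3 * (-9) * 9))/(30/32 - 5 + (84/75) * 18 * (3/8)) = -164462400/43369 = -3792.16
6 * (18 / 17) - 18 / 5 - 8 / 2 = -1.25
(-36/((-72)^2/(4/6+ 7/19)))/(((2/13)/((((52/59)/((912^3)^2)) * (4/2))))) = -169/1180718550041669664768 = -0.00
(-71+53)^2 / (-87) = -108 / 29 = -3.72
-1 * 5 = -5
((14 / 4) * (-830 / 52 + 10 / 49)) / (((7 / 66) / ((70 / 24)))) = -1516.66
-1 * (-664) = 664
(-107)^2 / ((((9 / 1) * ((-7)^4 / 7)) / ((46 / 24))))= 263327 / 37044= 7.11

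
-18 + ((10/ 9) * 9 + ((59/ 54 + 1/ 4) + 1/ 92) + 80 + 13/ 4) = 190283/ 2484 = 76.60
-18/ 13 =-1.38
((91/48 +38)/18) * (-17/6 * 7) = -227885/5184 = -43.96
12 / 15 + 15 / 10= 23 / 10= 2.30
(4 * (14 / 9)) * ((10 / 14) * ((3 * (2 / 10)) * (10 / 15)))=16 / 9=1.78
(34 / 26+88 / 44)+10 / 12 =323 / 78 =4.14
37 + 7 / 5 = 38.40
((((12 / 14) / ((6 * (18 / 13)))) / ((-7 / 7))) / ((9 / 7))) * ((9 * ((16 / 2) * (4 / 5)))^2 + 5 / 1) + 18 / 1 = -248.64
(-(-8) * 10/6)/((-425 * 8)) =-1/255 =-0.00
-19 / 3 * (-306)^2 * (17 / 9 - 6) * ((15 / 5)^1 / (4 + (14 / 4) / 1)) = 4876008 / 5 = 975201.60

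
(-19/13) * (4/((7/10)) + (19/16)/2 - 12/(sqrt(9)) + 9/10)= -68267/14560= -4.69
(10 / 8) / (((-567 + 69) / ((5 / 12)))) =-25 / 23904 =-0.00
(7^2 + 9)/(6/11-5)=-638/49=-13.02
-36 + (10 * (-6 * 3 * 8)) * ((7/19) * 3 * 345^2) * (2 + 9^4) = -23622310908684/19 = -1243279521509.68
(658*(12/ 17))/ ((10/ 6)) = 23688/ 85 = 278.68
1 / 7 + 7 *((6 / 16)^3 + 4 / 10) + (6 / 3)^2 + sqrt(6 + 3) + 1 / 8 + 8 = 330391 / 17920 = 18.44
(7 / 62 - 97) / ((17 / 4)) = -12014 / 527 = -22.80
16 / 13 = 1.23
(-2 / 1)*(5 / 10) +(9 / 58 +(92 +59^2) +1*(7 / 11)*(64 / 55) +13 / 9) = 1128812351 / 315810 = 3574.34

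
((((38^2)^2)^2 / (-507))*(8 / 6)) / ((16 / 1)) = -1086948034624 / 1521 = -714627241.70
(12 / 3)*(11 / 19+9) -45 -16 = -431 / 19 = -22.68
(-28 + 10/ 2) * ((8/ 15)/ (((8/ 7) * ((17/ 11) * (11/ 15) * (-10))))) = 161/ 170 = 0.95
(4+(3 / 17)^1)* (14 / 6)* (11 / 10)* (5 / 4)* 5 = 27335 / 408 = 67.00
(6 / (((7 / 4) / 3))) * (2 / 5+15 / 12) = 594 / 35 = 16.97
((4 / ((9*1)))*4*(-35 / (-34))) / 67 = 280 / 10251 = 0.03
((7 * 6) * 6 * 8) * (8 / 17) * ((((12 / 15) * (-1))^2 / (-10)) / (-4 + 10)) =-21504 / 2125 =-10.12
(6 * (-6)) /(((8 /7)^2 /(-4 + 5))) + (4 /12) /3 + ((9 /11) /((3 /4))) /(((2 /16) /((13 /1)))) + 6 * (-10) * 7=-529051 /1584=-334.00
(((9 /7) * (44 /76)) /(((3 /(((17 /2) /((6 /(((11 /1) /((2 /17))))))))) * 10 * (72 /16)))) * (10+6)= 69938 /5985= 11.69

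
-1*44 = -44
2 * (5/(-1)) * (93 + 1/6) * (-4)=11180/3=3726.67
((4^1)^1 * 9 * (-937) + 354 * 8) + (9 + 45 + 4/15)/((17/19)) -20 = -7869134/255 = -30859.35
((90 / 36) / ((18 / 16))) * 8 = 17.78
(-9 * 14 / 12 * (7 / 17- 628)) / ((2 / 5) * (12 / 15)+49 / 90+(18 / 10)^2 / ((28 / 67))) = 705754350 / 922913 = 764.70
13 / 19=0.68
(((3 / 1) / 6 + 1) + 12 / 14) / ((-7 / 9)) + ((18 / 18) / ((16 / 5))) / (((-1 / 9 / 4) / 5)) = -11619 / 196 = -59.28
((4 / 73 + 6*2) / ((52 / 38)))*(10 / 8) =10450 / 949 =11.01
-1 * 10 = -10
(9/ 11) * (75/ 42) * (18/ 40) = 0.66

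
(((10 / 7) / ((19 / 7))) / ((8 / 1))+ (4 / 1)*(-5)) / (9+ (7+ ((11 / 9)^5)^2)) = -5282478367515 / 6211174101292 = -0.85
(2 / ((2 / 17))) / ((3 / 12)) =68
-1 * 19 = -19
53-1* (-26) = 79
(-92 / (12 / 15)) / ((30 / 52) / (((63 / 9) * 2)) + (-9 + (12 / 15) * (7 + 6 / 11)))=2302300 / 58507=39.35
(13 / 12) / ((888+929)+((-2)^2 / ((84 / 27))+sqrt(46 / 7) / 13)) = 24467989 / 41067502461- 1183*sqrt(322) / 328540019688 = 0.00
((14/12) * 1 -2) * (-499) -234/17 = 41011/102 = 402.07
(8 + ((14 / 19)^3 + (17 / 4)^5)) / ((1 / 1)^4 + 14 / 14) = 9797797947 / 14047232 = 697.49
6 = 6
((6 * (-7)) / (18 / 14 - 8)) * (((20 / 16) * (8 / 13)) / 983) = 2940 / 600613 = 0.00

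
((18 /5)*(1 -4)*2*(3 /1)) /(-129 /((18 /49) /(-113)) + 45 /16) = -15552 /9524315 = -0.00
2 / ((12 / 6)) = 1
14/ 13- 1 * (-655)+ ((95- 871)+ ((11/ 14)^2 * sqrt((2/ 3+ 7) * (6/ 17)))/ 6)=-119.75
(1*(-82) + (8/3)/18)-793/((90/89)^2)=-6944353/8100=-857.33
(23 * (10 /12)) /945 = 23 /1134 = 0.02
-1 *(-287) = 287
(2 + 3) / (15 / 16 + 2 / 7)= 560 / 137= 4.09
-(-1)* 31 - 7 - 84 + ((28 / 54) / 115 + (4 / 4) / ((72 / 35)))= -1478213 / 24840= -59.51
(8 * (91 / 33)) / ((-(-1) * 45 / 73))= 53144 / 1485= 35.79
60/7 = 8.57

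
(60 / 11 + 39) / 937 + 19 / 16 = 203657 / 164912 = 1.23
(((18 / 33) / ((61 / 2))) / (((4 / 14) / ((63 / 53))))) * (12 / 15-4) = -42336 / 177815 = -0.24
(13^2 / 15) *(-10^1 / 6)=-169 / 9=-18.78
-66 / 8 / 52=-33 / 208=-0.16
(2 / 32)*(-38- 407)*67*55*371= -608375075 / 16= -38023442.19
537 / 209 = 2.57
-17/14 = -1.21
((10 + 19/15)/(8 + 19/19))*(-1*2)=-338/135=-2.50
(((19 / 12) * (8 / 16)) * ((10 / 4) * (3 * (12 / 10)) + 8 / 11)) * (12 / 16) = 2033 / 352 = 5.78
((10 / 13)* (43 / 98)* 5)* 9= 9675 / 637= 15.19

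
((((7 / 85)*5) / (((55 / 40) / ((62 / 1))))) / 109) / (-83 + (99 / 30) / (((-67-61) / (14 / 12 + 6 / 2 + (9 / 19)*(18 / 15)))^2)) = -61606723584000 / 30017254164763987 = -0.00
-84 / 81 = -28 / 27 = -1.04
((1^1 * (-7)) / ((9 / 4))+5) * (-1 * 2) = -34 / 9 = -3.78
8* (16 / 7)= 128 / 7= 18.29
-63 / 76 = -0.83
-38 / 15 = -2.53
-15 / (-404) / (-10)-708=-572067 / 808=-708.00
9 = 9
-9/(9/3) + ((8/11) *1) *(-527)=-4249/11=-386.27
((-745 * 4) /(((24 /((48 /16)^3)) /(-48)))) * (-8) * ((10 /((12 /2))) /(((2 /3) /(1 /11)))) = -3218400 /11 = -292581.82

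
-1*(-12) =12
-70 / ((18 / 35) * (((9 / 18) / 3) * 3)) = -2450 / 9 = -272.22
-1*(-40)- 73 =-33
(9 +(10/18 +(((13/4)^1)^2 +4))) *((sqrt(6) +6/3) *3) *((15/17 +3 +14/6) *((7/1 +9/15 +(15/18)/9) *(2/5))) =2286654457/826200 +2286654457 *sqrt(6)/1652400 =6157.37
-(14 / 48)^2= -49 / 576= -0.09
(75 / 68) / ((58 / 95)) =1.81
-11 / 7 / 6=-11 / 42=-0.26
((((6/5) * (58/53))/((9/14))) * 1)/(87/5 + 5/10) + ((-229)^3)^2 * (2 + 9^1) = 45149789982056826839/28461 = 1586373984823331.11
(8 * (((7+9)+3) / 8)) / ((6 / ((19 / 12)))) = 361 / 72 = 5.01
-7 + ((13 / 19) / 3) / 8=-3179 / 456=-6.97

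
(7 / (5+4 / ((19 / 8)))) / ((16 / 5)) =665 / 2032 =0.33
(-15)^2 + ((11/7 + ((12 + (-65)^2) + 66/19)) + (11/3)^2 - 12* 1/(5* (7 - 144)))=3673769374/819945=4480.51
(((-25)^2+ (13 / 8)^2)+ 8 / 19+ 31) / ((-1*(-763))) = 801419 / 927808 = 0.86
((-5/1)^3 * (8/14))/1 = -500/7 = -71.43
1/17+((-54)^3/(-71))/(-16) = -334469/2414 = -138.55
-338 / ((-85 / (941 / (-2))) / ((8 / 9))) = -1272232 / 765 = -1663.05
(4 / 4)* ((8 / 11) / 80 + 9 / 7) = 997 / 770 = 1.29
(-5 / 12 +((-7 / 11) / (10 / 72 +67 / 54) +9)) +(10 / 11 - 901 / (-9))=6439831 / 59004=109.14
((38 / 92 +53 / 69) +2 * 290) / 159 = 3.66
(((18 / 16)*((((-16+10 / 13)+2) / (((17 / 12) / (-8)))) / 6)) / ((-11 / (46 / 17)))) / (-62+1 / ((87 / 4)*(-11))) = 6195096 / 111466433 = 0.06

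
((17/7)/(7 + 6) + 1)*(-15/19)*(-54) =87480/1729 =50.60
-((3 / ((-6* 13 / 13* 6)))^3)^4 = -1 / 8916100448256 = -0.00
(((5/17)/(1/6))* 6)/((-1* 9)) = -20/17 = -1.18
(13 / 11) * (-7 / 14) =-13 / 22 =-0.59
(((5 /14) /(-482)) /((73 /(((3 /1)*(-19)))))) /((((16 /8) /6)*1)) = 855 /492604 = 0.00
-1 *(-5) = 5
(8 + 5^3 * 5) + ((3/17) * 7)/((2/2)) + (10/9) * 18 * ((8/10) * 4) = 11870/17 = 698.24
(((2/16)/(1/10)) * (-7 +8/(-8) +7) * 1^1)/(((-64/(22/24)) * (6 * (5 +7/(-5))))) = 275/331776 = 0.00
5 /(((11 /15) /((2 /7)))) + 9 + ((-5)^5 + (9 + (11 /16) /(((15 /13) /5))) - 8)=-11494829 /3696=-3110.07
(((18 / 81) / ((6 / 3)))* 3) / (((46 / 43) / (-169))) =-7267 / 138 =-52.66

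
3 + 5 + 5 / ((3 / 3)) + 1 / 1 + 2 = 16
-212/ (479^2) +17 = 3900285/ 229441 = 17.00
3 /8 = 0.38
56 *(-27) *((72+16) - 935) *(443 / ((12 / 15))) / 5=141833538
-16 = -16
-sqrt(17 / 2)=-sqrt(34) / 2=-2.92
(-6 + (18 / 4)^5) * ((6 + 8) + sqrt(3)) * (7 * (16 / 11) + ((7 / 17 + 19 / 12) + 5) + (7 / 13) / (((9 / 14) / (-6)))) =6954484263 * sqrt(3) / 311168 + 48681389841 / 155584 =351605.24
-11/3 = -3.67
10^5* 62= 6200000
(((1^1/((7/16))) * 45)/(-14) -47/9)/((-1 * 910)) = 5543/401310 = 0.01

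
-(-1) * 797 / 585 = 797 / 585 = 1.36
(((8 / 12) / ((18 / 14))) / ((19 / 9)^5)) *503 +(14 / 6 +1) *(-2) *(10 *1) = -449017238 / 7428297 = -60.45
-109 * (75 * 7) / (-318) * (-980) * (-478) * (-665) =-2971051422500 / 53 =-56057574009.43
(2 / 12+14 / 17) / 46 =101 / 4692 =0.02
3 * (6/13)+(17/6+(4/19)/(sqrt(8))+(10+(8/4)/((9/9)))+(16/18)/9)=sqrt(2)/19+34363/2106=16.39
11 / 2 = 5.50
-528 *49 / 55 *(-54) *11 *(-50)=-13970880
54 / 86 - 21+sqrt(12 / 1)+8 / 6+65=2 * sqrt(3)+5929 / 129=49.43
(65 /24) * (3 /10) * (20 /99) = 65 /396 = 0.16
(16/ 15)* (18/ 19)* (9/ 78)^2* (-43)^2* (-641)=-256005144/ 16055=-15945.51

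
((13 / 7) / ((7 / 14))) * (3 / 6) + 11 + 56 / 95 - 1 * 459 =-296293 / 665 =-445.55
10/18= 5/9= 0.56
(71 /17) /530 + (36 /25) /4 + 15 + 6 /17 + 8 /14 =5137761 /315350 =16.29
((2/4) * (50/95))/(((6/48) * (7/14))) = 80/19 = 4.21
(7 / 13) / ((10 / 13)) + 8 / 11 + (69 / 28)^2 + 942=40942439 / 43120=949.50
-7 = -7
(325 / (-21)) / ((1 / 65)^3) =-89253125 / 21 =-4250148.81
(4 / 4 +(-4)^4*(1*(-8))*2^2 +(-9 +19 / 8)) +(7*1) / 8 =-32787 / 4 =-8196.75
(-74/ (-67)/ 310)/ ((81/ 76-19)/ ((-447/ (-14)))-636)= -628482/ 112289235245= -0.00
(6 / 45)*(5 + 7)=8 / 5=1.60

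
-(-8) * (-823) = -6584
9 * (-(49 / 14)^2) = -441 / 4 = -110.25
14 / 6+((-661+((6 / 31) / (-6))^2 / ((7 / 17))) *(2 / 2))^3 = -263745422906802892919 / 913241287749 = -288801466.21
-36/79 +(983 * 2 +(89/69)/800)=8571352631/4360800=1965.55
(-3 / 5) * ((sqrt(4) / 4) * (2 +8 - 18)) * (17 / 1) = 204 / 5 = 40.80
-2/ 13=-0.15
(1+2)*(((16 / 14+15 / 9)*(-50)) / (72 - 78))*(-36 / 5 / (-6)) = 590 / 7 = 84.29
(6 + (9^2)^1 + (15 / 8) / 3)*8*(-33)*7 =-161931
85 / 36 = 2.36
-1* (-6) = 6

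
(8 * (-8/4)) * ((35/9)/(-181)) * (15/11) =2800/5973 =0.47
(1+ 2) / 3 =1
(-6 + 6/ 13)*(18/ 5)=-1296/ 65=-19.94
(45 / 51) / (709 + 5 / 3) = 45 / 36244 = 0.00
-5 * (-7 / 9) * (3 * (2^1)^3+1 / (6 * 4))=20195 / 216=93.50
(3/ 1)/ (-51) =-1/ 17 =-0.06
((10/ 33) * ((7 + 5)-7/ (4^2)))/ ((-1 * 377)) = -925/ 99528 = -0.01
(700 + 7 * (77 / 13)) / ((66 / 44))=6426 / 13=494.31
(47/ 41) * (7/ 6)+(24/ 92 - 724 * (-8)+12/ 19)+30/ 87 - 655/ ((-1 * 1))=6449.57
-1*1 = -1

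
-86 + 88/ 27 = -2234/ 27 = -82.74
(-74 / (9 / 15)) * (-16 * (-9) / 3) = -5920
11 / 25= 0.44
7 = 7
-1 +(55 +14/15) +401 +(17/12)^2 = 329717/720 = 457.94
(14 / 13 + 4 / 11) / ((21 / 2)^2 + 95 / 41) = 33784 / 2639923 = 0.01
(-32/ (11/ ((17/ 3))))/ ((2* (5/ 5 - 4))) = 272/ 99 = 2.75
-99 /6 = -33 /2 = -16.50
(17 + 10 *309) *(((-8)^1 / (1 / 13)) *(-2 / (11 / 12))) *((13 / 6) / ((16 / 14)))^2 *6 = 334477871 / 22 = 15203539.59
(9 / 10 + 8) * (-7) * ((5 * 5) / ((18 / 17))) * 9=-52955 / 4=-13238.75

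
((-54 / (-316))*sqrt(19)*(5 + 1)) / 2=81*sqrt(19) / 158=2.23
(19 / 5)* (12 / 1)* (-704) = -160512 / 5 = -32102.40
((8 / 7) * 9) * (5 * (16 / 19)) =5760 / 133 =43.31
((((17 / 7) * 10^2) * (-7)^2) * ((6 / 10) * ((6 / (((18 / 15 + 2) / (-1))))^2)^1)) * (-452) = -45383625 / 4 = -11345906.25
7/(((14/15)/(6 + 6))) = 90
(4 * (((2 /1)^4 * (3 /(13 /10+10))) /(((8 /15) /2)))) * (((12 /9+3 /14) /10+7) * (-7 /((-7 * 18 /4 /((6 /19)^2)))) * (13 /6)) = 6250400 /285551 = 21.89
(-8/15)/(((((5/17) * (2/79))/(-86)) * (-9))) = -461992/675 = -684.43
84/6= 14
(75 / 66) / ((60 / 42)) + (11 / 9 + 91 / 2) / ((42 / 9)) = 10.81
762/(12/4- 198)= -254/65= -3.91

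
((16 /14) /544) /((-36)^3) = -1 /22208256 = -0.00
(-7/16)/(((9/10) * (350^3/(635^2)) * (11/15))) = -16129/2587200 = -0.01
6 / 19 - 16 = -15.68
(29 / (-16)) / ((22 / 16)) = -29 / 22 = -1.32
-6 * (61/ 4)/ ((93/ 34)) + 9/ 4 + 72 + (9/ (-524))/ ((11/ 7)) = 3644033/ 89342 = 40.79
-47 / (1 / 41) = -1927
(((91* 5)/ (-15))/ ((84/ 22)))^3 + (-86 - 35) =-3629879/ 5832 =-622.41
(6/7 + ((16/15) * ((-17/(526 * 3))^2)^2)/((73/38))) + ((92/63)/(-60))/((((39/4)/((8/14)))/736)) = -52093164699294436/270309658806029115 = -0.19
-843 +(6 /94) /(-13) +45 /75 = -2573547 /3055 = -842.40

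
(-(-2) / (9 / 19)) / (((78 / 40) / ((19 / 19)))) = 760 / 351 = 2.17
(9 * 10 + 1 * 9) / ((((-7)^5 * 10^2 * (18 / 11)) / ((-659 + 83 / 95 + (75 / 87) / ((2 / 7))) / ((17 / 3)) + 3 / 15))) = 186862357 / 44980334000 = 0.00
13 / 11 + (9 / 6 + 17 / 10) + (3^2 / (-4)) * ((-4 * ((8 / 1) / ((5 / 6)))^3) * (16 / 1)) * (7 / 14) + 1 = 87596264 / 1375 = 63706.37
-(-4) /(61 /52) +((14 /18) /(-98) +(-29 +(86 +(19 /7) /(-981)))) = 2409563 /39894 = 60.40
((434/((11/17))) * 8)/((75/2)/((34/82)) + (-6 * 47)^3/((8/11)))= -0.00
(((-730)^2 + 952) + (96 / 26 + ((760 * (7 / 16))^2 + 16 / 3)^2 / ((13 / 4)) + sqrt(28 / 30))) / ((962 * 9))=sqrt(210) / 129870 + 1760486218585 / 4051944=434479.41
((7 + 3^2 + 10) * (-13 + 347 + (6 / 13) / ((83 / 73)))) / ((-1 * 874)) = -15688 / 1577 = -9.95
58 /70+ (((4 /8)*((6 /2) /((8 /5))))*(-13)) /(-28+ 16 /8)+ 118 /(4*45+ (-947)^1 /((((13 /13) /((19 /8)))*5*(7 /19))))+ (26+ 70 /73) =670654165543 /23830341920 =28.14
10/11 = 0.91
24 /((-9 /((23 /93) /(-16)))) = 23 /558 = 0.04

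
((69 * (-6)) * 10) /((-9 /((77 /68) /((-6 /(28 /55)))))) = -2254 /51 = -44.20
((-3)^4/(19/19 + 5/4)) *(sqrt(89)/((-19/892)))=-32112 *sqrt(89)/19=-15944.42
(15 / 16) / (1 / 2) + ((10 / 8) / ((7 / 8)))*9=825 / 56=14.73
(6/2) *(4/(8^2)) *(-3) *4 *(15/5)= -27/4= -6.75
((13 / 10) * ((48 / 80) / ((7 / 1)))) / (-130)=-3 / 3500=-0.00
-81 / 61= -1.33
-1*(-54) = 54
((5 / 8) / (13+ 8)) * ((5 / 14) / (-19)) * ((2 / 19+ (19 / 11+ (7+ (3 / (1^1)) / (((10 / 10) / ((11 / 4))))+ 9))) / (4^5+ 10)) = -11125 / 788354688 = -0.00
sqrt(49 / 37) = 7 * sqrt(37) / 37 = 1.15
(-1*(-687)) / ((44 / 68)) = 11679 / 11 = 1061.73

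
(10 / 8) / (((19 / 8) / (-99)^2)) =98010 / 19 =5158.42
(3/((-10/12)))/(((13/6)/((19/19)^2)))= -108/65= -1.66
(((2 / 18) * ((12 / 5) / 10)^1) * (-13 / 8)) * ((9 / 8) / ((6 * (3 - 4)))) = 13 / 1600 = 0.01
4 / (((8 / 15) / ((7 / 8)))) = 105 / 16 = 6.56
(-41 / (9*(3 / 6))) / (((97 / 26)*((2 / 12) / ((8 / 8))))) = -4264 / 291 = -14.65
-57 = -57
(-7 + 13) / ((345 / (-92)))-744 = -3728 / 5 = -745.60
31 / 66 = 0.47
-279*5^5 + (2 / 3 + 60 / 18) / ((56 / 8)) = -6103121 / 7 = -871874.43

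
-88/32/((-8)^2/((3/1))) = -33/256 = -0.13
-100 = -100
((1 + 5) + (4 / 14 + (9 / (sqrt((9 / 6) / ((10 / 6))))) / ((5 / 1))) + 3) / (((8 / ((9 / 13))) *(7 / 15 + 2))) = 81 *sqrt(10) / 3848 + 675 / 2072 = 0.39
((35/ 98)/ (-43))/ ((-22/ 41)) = 205/ 13244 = 0.02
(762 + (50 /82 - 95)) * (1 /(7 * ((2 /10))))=136860 /287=476.86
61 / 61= 1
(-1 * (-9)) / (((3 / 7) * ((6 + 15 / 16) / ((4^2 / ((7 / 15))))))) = 3840 / 37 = 103.78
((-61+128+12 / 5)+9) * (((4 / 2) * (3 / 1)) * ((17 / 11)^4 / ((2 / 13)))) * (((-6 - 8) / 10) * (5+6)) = -8938083336 / 33275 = -268612.57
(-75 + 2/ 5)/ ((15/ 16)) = -5968/ 75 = -79.57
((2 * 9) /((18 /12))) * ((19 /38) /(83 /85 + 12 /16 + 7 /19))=12920 /4511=2.86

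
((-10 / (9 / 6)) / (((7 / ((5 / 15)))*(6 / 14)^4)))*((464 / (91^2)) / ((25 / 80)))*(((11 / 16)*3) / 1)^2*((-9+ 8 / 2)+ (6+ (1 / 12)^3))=-3266879 / 454896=-7.18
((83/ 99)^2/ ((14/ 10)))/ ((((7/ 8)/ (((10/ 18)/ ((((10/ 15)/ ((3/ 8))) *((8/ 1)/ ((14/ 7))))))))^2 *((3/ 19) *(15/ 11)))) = 3272275/ 176033088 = 0.02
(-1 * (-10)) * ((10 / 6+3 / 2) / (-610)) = -19 / 366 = -0.05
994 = 994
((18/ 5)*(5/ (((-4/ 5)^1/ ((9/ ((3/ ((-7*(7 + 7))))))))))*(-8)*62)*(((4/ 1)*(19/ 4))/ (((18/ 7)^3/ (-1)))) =3666415.93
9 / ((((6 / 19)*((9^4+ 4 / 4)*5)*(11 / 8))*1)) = 114 / 180455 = 0.00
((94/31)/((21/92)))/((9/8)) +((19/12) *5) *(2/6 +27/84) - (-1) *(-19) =-188267/93744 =-2.01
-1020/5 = -204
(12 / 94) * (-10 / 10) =-6 / 47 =-0.13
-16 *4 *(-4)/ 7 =256/ 7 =36.57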